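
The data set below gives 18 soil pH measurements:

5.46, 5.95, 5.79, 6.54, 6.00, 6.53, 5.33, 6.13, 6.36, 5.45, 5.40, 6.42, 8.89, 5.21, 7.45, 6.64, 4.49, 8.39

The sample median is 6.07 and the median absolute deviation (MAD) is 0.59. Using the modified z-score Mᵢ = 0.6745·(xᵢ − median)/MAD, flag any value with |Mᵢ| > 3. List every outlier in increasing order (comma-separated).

8.89

|Mᵢ| > 3 ⇔ |xᵢ − 6.07| > 3·0.59/0.6745 = 2.62.
So outliers lie outside [3.45, 8.69].
8.89: M = 3.22 → outlier.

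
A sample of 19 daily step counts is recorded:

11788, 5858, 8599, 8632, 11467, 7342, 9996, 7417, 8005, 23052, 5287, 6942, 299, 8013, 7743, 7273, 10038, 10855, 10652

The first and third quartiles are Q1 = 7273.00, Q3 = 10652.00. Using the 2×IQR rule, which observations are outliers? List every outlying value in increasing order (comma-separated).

299, 23052

IQR = Q3 − Q1 = 10652.00 − 7273.00 = 3379.00.
Lower fence = Q1 − 2·IQR = 7273.00 − 6758.00 = 515.00.
Upper fence = Q3 + 2·IQR = 10652.00 + 6758.00 = 17410.00.
299 < 515.00 → outlier.
23052 > 17410.00 → outlier.
All remaining values lie within [515.00, 17410.00].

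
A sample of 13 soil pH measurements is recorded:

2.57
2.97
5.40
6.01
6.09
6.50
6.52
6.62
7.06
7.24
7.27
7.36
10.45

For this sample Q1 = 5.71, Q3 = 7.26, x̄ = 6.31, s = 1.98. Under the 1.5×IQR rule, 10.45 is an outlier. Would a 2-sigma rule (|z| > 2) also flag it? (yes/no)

yes

z = (10.45 − 6.31) / 1.98 = 2.09.
|z| = 2.09 > 2.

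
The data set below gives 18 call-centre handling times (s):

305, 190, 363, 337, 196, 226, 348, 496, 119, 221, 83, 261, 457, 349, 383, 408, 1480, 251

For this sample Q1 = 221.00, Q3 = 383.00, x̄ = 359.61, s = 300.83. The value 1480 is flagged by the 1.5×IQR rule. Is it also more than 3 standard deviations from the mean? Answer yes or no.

yes

z = (1480 − 359.61) / 300.83 = 3.72.
|z| = 3.72 > 3.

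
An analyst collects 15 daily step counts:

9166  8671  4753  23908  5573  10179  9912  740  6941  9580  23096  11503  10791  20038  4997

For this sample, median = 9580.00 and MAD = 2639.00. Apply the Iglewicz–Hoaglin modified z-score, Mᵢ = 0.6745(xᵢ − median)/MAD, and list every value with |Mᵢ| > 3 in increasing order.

|Mᵢ| > 3 ⇔ |xᵢ − 9580.00| > 3·2639.00/0.6745 = 11737.58.
So outliers lie outside [-2157.58, 21317.58].
23096: M = 3.45 → outlier.
23908: M = 3.66 → outlier.

23096, 23908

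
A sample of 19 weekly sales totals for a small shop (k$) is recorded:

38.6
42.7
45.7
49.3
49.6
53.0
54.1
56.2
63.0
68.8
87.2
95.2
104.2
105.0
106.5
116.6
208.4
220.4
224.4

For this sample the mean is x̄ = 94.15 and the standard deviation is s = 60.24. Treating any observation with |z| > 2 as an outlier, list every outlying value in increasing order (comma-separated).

220.4, 224.4

Cutoffs at x̄ ± 2s: 94.15 ± 2·60.24 = [-26.33, 214.63].
220.4: z = 2.10, |z| > 2 → outlier.
224.4: z = 2.16, |z| > 2 → outlier.
Every other value lies within [-26.33, 214.63].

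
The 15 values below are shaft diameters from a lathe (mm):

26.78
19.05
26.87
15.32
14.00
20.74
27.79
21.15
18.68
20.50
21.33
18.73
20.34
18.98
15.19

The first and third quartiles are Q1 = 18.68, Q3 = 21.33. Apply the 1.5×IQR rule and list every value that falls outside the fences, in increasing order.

IQR = Q3 − Q1 = 21.33 − 18.68 = 2.65.
Lower fence = Q1 − 1.5·IQR = 18.68 − 3.975 = 14.705.
Upper fence = Q3 + 1.5·IQR = 21.33 + 3.975 = 25.305.
14.00 < 14.705 → outlier.
26.78 > 25.305 → outlier.
26.87 > 25.305 → outlier.
27.79 > 25.305 → outlier.
All remaining values lie within [14.705, 25.305].

14.00, 26.78, 26.87, 27.79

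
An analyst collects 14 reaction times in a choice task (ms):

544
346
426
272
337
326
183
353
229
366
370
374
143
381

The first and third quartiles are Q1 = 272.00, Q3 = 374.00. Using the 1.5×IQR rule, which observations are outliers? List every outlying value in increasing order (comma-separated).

544

IQR = Q3 − Q1 = 374.00 − 272.00 = 102.00.
Lower fence = Q1 − 1.5·IQR = 272.00 − 153.00 = 119.00.
Upper fence = Q3 + 1.5·IQR = 374.00 + 153.00 = 527.00.
544 > 527.00 → outlier.
All remaining values lie within [119.00, 527.00].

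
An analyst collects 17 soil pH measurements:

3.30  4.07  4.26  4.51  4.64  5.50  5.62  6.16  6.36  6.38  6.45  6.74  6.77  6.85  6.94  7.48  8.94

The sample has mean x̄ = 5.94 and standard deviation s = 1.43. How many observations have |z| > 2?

Cutoffs: x̄ ± 2s = [3.08, 8.80].
Outside the cutoffs: 8.94.

1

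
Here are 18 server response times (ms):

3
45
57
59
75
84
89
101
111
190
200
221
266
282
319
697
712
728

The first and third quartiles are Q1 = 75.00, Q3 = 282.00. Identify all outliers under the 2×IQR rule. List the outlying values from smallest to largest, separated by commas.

IQR = Q3 − Q1 = 282.00 − 75.00 = 207.00.
Lower fence = Q1 − 2·IQR = 75.00 − 414.00 = -339.00.
Upper fence = Q3 + 2·IQR = 282.00 + 414.00 = 696.00.
697 > 696.00 → outlier.
712 > 696.00 → outlier.
728 > 696.00 → outlier.
All remaining values lie within [-339.00, 696.00].

697, 712, 728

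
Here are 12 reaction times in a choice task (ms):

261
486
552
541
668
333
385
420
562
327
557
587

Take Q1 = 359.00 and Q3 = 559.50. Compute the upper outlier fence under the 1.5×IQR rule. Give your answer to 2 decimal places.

860.25

IQR = Q3 − Q1 = 559.50 − 359.00 = 200.50.
Lower fence = Q1 − 1.5·IQR = 359.00 − 300.75 = 58.25.
Upper fence = Q3 + 1.5·IQR = 559.50 + 300.75 = 860.25.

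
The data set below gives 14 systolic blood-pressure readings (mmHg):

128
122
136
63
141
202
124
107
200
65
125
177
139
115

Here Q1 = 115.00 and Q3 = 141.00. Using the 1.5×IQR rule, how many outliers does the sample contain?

IQR = 26.00; fences at 115.00 − 39.00 = 76.00 and 141.00 + 39.00 = 180.00.
Outside the cutoffs: 63, 65, 200, 202.

4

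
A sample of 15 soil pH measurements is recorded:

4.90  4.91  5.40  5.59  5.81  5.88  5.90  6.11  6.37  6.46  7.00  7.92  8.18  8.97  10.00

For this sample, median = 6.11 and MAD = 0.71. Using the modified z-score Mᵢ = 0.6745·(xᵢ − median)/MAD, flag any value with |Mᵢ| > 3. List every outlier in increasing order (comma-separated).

|Mᵢ| > 3 ⇔ |xᵢ − 6.11| > 3·0.71/0.6745 = 3.16.
So outliers lie outside [2.95, 9.27].
10.00: M = 3.70 → outlier.

10.00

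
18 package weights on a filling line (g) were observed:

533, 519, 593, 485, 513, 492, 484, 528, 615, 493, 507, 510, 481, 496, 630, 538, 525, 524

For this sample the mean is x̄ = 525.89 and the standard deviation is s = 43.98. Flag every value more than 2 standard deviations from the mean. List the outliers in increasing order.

Cutoffs at x̄ ± 2s: 525.89 ± 2·43.98 = [437.93, 613.85].
615: z = 2.03, |z| > 2 → outlier.
630: z = 2.37, |z| > 2 → outlier.
Every other value lies within [437.93, 613.85].

615, 630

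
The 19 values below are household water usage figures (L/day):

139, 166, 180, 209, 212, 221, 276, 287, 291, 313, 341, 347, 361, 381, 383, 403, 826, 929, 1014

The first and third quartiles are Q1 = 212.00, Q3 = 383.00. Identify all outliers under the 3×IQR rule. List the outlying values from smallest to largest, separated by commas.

IQR = Q3 − Q1 = 383.00 − 212.00 = 171.00.
Lower fence = Q1 − 3·IQR = 212.00 − 513.00 = -301.00.
Upper fence = Q3 + 3·IQR = 383.00 + 513.00 = 896.00.
929 > 896.00 → outlier.
1014 > 896.00 → outlier.
All remaining values lie within [-301.00, 896.00].

929, 1014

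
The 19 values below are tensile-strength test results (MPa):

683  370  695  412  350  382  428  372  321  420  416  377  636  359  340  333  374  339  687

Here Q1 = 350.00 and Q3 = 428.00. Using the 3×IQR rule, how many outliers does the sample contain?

IQR = 78.00; fences at 350.00 − 234.00 = 116.00 and 428.00 + 234.00 = 662.00.
Outside the cutoffs: 683, 687, 695.

3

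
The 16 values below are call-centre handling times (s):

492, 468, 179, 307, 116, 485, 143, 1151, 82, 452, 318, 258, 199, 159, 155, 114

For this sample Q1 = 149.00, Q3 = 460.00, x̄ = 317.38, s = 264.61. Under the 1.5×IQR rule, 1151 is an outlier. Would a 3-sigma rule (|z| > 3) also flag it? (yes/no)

yes

z = (1151 − 317.38) / 264.61 = 3.15.
|z| = 3.15 > 3.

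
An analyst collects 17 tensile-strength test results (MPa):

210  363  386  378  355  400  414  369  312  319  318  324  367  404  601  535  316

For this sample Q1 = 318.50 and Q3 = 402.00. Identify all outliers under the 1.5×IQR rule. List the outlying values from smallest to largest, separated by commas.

IQR = Q3 − Q1 = 402.00 − 318.50 = 83.50.
Lower fence = Q1 − 1.5·IQR = 318.50 − 125.25 = 193.25.
Upper fence = Q3 + 1.5·IQR = 402.00 + 125.25 = 527.25.
535 > 527.25 → outlier.
601 > 527.25 → outlier.
All remaining values lie within [193.25, 527.25].

535, 601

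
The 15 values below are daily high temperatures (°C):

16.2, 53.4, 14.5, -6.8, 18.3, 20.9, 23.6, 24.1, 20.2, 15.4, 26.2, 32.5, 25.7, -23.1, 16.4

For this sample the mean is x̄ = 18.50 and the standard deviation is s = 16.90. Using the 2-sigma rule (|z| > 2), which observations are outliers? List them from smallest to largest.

-23.1, 53.4

Cutoffs at x̄ ± 2s: 18.50 ± 2·16.90 = [-15.30, 52.30].
-23.1: z = -2.46, |z| > 2 → outlier.
53.4: z = 2.07, |z| > 2 → outlier.
Every other value lies within [-15.30, 52.30].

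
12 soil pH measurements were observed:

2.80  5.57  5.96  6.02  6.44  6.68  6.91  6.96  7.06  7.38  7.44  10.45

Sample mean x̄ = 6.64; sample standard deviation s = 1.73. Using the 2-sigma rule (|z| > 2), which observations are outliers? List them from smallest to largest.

2.80, 10.45

Cutoffs at x̄ ± 2s: 6.64 ± 2·1.73 = [3.18, 10.10].
2.80: z = -2.22, |z| > 2 → outlier.
10.45: z = 2.20, |z| > 2 → outlier.
Every other value lies within [3.18, 10.10].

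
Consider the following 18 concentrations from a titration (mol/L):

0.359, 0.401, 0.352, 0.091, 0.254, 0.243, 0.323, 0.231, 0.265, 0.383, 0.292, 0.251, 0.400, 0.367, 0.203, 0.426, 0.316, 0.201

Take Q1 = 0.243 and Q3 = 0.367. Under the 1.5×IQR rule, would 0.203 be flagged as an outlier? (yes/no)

IQR = Q3 − Q1 = 0.367 − 0.243 = 0.124.
Lower fence = Q1 − 1.5·IQR = 0.243 − 0.186 = 0.057.
Upper fence = Q3 + 1.5·IQR = 0.367 + 0.186 = 0.553.
0.203 lies within [0.057, 0.553].

no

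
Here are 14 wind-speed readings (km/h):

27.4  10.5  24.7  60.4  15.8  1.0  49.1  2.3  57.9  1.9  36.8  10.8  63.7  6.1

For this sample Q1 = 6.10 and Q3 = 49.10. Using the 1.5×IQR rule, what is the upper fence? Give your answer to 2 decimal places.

113.60

IQR = Q3 − Q1 = 49.10 − 6.10 = 43.00.
Lower fence = Q1 − 1.5·IQR = 6.10 − 64.50 = -58.40.
Upper fence = Q3 + 1.5·IQR = 49.10 + 64.50 = 113.60.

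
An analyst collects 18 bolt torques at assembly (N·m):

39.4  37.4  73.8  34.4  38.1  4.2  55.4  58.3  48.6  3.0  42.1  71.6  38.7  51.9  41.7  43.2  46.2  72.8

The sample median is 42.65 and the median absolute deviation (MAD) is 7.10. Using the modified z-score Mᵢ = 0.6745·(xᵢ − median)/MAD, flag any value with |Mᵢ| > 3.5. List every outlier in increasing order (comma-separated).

3.0, 4.2

|Mᵢ| > 3.5 ⇔ |xᵢ − 42.65| > 3.5·7.10/0.6745 = 36.84.
So outliers lie outside [5.81, 79.49].
3.0: M = -3.77 → outlier.
4.2: M = -3.65 → outlier.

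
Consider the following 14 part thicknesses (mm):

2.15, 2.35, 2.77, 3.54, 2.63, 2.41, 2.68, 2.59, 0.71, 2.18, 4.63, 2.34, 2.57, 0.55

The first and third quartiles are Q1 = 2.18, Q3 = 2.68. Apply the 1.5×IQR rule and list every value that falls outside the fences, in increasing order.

IQR = Q3 − Q1 = 2.68 − 2.18 = 0.50.
Lower fence = Q1 − 1.5·IQR = 2.18 − 0.75 = 1.43.
Upper fence = Q3 + 1.5·IQR = 2.68 + 0.75 = 3.43.
0.55 < 1.43 → outlier.
0.71 < 1.43 → outlier.
3.54 > 3.43 → outlier.
4.63 > 3.43 → outlier.
All remaining values lie within [1.43, 3.43].

0.55, 0.71, 3.54, 4.63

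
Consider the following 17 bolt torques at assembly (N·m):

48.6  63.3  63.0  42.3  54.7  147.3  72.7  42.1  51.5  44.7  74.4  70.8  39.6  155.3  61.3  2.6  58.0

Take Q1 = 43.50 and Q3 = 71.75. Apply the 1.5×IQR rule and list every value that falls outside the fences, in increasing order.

147.3, 155.3

IQR = Q3 − Q1 = 71.75 − 43.50 = 28.25.
Lower fence = Q1 − 1.5·IQR = 43.50 − 42.375 = 1.125.
Upper fence = Q3 + 1.5·IQR = 71.75 + 42.375 = 114.125.
147.3 > 114.125 → outlier.
155.3 > 114.125 → outlier.
All remaining values lie within [1.125, 114.125].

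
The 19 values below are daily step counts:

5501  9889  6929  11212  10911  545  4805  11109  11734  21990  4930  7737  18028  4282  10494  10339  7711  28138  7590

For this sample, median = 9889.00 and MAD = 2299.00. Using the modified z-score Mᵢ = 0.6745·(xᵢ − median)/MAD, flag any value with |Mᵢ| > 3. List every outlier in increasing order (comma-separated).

|Mᵢ| > 3 ⇔ |xᵢ − 9889.00| > 3·2299.00/0.6745 = 10225.35.
So outliers lie outside [-336.35, 20114.35].
21990: M = 3.55 → outlier.
28138: M = 5.35 → outlier.

21990, 28138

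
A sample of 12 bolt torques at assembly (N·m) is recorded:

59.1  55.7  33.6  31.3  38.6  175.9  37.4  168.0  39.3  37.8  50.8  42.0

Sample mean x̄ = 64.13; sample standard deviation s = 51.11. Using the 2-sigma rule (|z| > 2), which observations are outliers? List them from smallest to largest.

Cutoffs at x̄ ± 2s: 64.13 ± 2·51.11 = [-38.09, 166.35].
168.0: z = 2.03, |z| > 2 → outlier.
175.9: z = 2.19, |z| > 2 → outlier.
Every other value lies within [-38.09, 166.35].

168.0, 175.9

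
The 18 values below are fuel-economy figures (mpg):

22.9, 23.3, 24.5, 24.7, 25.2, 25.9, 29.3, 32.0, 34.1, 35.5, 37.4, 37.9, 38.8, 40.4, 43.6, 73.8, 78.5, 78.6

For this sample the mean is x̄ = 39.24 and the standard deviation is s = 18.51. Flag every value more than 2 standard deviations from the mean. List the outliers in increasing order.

Cutoffs at x̄ ± 2s: 39.24 ± 2·18.51 = [2.22, 76.26].
78.5: z = 2.12, |z| > 2 → outlier.
78.6: z = 2.13, |z| > 2 → outlier.
Every other value lies within [2.22, 76.26].

78.5, 78.6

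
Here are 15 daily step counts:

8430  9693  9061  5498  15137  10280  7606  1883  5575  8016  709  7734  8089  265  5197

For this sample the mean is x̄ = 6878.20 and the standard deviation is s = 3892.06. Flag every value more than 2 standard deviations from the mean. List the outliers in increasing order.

15137

Cutoffs at x̄ ± 2s: 6878.20 ± 2·3892.06 = [-905.92, 14662.32].
15137: z = 2.12, |z| > 2 → outlier.
Every other value lies within [-905.92, 14662.32].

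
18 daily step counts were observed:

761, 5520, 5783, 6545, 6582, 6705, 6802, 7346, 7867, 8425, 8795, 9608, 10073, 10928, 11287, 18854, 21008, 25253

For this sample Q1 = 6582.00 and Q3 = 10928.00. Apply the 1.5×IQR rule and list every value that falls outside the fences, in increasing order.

18854, 21008, 25253

IQR = Q3 − Q1 = 10928.00 − 6582.00 = 4346.00.
Lower fence = Q1 − 1.5·IQR = 6582.00 − 6519.00 = 63.00.
Upper fence = Q3 + 1.5·IQR = 10928.00 + 6519.00 = 17447.00.
18854 > 17447.00 → outlier.
21008 > 17447.00 → outlier.
25253 > 17447.00 → outlier.
All remaining values lie within [63.00, 17447.00].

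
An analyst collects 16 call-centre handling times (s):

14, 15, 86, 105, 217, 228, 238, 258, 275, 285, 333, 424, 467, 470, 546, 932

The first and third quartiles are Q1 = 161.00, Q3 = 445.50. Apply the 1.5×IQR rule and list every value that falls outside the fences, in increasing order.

932

IQR = Q3 − Q1 = 445.50 − 161.00 = 284.50.
Lower fence = Q1 − 1.5·IQR = 161.00 − 426.75 = -265.75.
Upper fence = Q3 + 1.5·IQR = 445.50 + 426.75 = 872.25.
932 > 872.25 → outlier.
All remaining values lie within [-265.75, 872.25].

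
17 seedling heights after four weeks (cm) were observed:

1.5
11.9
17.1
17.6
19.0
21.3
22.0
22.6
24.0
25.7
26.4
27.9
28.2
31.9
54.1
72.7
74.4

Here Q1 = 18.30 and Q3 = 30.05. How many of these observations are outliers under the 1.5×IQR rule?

IQR = 11.75; fences at 18.30 − 17.625 = 0.675 and 30.05 + 17.625 = 47.675.
Outside the cutoffs: 54.1, 72.7, 74.4.

3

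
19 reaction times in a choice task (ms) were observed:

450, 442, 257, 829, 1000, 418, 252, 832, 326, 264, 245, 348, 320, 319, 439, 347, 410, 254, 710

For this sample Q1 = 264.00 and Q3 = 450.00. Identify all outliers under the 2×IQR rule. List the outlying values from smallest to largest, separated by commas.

IQR = Q3 − Q1 = 450.00 − 264.00 = 186.00.
Lower fence = Q1 − 2·IQR = 264.00 − 372.00 = -108.00.
Upper fence = Q3 + 2·IQR = 450.00 + 372.00 = 822.00.
829 > 822.00 → outlier.
832 > 822.00 → outlier.
1000 > 822.00 → outlier.
All remaining values lie within [-108.00, 822.00].

829, 832, 1000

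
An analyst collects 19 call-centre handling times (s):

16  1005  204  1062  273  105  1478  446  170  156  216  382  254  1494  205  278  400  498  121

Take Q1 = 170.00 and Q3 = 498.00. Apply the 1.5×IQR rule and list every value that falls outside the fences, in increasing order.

1005, 1062, 1478, 1494

IQR = Q3 − Q1 = 498.00 − 170.00 = 328.00.
Lower fence = Q1 − 1.5·IQR = 170.00 − 492.00 = -322.00.
Upper fence = Q3 + 1.5·IQR = 498.00 + 492.00 = 990.00.
1005 > 990.00 → outlier.
1062 > 990.00 → outlier.
1478 > 990.00 → outlier.
1494 > 990.00 → outlier.
All remaining values lie within [-322.00, 990.00].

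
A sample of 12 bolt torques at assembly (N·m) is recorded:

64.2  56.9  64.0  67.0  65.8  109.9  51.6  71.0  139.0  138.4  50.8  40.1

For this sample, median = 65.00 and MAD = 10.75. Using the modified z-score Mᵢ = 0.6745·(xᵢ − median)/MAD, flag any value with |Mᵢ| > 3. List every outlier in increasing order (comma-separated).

|Mᵢ| > 3 ⇔ |xᵢ − 65.00| > 3·10.75/0.6745 = 47.81.
So outliers lie outside [17.19, 112.81].
138.4: M = 4.61 → outlier.
139.0: M = 4.64 → outlier.

138.4, 139.0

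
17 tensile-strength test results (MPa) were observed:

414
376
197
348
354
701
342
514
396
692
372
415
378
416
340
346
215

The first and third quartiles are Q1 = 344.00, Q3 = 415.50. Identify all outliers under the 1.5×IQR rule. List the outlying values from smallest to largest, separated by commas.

IQR = Q3 − Q1 = 415.50 − 344.00 = 71.50.
Lower fence = Q1 − 1.5·IQR = 344.00 − 107.25 = 236.75.
Upper fence = Q3 + 1.5·IQR = 415.50 + 107.25 = 522.75.
197 < 236.75 → outlier.
215 < 236.75 → outlier.
692 > 522.75 → outlier.
701 > 522.75 → outlier.
All remaining values lie within [236.75, 522.75].

197, 215, 692, 701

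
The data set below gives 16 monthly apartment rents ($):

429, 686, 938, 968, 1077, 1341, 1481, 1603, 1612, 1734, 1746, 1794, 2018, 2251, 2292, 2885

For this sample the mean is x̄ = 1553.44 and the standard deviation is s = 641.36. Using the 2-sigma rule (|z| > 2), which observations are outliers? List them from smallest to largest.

2885

Cutoffs at x̄ ± 2s: 1553.44 ± 2·641.36 = [270.72, 2836.16].
2885: z = 2.08, |z| > 2 → outlier.
Every other value lies within [270.72, 2836.16].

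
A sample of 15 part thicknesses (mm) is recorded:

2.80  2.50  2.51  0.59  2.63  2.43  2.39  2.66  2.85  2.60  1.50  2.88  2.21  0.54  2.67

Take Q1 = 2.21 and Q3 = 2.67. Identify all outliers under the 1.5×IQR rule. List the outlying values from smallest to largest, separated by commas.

0.54, 0.59, 1.50

IQR = Q3 − Q1 = 2.67 − 2.21 = 0.46.
Lower fence = Q1 − 1.5·IQR = 2.21 − 0.69 = 1.52.
Upper fence = Q3 + 1.5·IQR = 2.67 + 0.69 = 3.36.
0.54 < 1.52 → outlier.
0.59 < 1.52 → outlier.
1.50 < 1.52 → outlier.
All remaining values lie within [1.52, 3.36].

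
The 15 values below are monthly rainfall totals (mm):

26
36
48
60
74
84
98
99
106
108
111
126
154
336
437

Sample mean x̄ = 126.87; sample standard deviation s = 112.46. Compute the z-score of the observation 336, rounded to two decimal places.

1.86

z = (336 − 126.87) / 112.46 = 1.86.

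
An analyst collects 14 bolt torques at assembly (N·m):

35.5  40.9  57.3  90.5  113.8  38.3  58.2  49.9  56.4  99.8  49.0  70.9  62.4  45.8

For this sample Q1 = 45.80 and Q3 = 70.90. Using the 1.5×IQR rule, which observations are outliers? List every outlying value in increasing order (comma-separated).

113.8

IQR = Q3 − Q1 = 70.90 − 45.80 = 25.10.
Lower fence = Q1 − 1.5·IQR = 45.80 − 37.65 = 8.15.
Upper fence = Q3 + 1.5·IQR = 70.90 + 37.65 = 108.55.
113.8 > 108.55 → outlier.
All remaining values lie within [8.15, 108.55].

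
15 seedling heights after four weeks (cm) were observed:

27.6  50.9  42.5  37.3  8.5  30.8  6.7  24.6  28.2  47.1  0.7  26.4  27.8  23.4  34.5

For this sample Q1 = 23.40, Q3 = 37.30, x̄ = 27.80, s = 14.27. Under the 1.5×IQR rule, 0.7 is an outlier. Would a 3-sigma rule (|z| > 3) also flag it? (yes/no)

no

z = (0.7 − 27.80) / 14.27 = -1.90.
|z| = 1.90 ≤ 3.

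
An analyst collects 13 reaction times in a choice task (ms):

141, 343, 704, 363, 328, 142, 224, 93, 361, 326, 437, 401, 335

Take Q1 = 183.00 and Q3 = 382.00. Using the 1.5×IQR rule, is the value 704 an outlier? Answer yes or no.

IQR = Q3 − Q1 = 382.00 − 183.00 = 199.00.
Lower fence = Q1 − 1.5·IQR = 183.00 − 298.50 = -115.50.
Upper fence = Q3 + 1.5·IQR = 382.00 + 298.50 = 680.50.
704 lies above the upper fence.

yes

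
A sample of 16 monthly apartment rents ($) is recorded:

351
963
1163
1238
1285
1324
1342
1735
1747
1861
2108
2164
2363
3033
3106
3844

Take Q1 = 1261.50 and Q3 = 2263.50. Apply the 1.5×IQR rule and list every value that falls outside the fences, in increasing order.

3844

IQR = Q3 − Q1 = 2263.50 − 1261.50 = 1002.00.
Lower fence = Q1 − 1.5·IQR = 1261.50 − 1503.00 = -241.50.
Upper fence = Q3 + 1.5·IQR = 2263.50 + 1503.00 = 3766.50.
3844 > 3766.50 → outlier.
All remaining values lie within [-241.50, 3766.50].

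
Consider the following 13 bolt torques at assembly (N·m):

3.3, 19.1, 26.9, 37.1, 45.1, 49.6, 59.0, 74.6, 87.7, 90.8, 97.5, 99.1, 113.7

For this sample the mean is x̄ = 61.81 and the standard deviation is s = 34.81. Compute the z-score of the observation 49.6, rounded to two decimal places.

-0.35

z = (49.6 − 61.81) / 34.81 = -0.35.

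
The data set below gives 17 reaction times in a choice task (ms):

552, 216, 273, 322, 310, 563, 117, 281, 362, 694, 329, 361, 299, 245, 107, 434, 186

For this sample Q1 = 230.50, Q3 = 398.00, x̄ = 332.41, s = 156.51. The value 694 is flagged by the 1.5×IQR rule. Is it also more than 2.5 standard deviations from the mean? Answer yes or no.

no

z = (694 − 332.41) / 156.51 = 2.31.
|z| = 2.31 ≤ 2.5.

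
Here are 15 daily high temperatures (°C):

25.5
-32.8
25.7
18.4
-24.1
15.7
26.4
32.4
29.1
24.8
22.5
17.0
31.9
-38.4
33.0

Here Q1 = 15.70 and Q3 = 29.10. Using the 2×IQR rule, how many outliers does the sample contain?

3

IQR = 13.40; fences at 15.70 − 26.80 = -11.10 and 29.10 + 26.80 = 55.90.
Outside the cutoffs: -38.4, -32.8, -24.1.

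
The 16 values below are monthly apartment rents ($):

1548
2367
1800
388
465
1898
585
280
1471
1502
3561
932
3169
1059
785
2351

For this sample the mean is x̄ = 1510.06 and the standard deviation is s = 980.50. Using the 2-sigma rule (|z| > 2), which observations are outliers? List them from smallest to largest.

3561

Cutoffs at x̄ ± 2s: 1510.06 ± 2·980.50 = [-450.94, 3471.06].
3561: z = 2.09, |z| > 2 → outlier.
Every other value lies within [-450.94, 3471.06].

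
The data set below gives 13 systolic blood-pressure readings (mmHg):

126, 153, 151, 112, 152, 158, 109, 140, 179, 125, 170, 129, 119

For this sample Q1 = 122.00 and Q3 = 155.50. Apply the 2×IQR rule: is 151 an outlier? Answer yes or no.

IQR = Q3 − Q1 = 155.50 − 122.00 = 33.50.
Lower fence = Q1 − 2·IQR = 122.00 − 67.00 = 55.00.
Upper fence = Q3 + 2·IQR = 155.50 + 67.00 = 222.50.
151 lies within [55.00, 222.50].

no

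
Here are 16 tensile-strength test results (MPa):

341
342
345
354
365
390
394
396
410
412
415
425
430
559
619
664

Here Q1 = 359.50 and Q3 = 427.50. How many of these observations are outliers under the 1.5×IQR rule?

3

IQR = 68.00; fences at 359.50 − 102.00 = 257.50 and 427.50 + 102.00 = 529.50.
Outside the cutoffs: 559, 619, 664.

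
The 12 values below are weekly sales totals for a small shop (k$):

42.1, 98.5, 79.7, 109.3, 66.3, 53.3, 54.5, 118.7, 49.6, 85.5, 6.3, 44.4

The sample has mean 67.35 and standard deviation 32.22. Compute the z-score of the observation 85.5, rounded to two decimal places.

0.56

z = (85.5 − 67.35) / 32.22 = 0.56.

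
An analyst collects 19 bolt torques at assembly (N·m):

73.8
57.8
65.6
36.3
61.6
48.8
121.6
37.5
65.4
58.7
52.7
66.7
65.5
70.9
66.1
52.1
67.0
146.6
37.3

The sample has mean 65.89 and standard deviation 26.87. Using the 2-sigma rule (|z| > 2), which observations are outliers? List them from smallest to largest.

Cutoffs at x̄ ± 2s: 65.89 ± 2·26.87 = [12.15, 119.63].
121.6: z = 2.07, |z| > 2 → outlier.
146.6: z = 3.00, |z| > 2 → outlier.
Every other value lies within [12.15, 119.63].

121.6, 146.6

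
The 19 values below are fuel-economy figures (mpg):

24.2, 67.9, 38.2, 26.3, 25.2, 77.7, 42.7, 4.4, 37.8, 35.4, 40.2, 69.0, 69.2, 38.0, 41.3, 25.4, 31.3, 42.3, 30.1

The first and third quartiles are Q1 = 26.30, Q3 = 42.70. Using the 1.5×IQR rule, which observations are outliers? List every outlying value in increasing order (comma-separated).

IQR = Q3 − Q1 = 42.70 − 26.30 = 16.40.
Lower fence = Q1 − 1.5·IQR = 26.30 − 24.60 = 1.70.
Upper fence = Q3 + 1.5·IQR = 42.70 + 24.60 = 67.30.
67.9 > 67.30 → outlier.
69.0 > 67.30 → outlier.
69.2 > 67.30 → outlier.
77.7 > 67.30 → outlier.
All remaining values lie within [1.70, 67.30].

67.9, 69.0, 69.2, 77.7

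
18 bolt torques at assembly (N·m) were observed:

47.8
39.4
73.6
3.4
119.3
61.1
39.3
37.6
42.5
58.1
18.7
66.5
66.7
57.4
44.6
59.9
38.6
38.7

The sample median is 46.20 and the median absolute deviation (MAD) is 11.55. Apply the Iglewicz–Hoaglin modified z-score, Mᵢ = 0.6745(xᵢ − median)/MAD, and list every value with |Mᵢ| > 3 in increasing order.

|Mᵢ| > 3 ⇔ |xᵢ − 46.20| > 3·11.55/0.6745 = 51.37.
So outliers lie outside [-5.17, 97.57].
119.3: M = 4.27 → outlier.

119.3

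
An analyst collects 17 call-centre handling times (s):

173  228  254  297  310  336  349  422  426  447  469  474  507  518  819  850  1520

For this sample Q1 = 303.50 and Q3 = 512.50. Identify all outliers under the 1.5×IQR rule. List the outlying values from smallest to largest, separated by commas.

IQR = Q3 − Q1 = 512.50 − 303.50 = 209.00.
Lower fence = Q1 − 1.5·IQR = 303.50 − 313.50 = -10.00.
Upper fence = Q3 + 1.5·IQR = 512.50 + 313.50 = 826.00.
850 > 826.00 → outlier.
1520 > 826.00 → outlier.
All remaining values lie within [-10.00, 826.00].

850, 1520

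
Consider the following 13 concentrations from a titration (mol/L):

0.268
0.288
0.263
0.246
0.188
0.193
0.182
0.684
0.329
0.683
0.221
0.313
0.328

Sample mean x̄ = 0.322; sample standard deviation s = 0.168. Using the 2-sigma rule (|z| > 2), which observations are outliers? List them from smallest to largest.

Cutoffs at x̄ ± 2s: 0.322 ± 2·0.168 = [-0.014, 0.658].
0.683: z = 2.15, |z| > 2 → outlier.
0.684: z = 2.15, |z| > 2 → outlier.
Every other value lies within [-0.014, 0.658].

0.683, 0.684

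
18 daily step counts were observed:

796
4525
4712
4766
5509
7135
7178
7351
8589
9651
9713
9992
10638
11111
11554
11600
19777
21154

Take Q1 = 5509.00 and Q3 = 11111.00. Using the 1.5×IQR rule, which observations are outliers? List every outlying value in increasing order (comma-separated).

19777, 21154

IQR = Q3 − Q1 = 11111.00 − 5509.00 = 5602.00.
Lower fence = Q1 − 1.5·IQR = 5509.00 − 8403.00 = -2894.00.
Upper fence = Q3 + 1.5·IQR = 11111.00 + 8403.00 = 19514.00.
19777 > 19514.00 → outlier.
21154 > 19514.00 → outlier.
All remaining values lie within [-2894.00, 19514.00].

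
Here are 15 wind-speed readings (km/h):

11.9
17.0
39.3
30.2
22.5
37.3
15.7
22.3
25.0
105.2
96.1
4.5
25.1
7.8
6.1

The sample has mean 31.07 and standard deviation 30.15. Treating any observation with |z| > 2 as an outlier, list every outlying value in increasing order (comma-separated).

96.1, 105.2

Cutoffs at x̄ ± 2s: 31.07 ± 2·30.15 = [-29.23, 91.37].
96.1: z = 2.16, |z| > 2 → outlier.
105.2: z = 2.46, |z| > 2 → outlier.
Every other value lies within [-29.23, 91.37].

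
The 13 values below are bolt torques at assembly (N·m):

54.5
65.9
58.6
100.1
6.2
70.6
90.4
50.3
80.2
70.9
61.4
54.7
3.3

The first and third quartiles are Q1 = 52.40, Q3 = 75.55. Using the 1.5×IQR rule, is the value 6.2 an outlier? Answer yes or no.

IQR = Q3 − Q1 = 75.55 − 52.40 = 23.15.
Lower fence = Q1 − 1.5·IQR = 52.40 − 34.725 = 17.675.
Upper fence = Q3 + 1.5·IQR = 75.55 + 34.725 = 110.275.
6.2 lies below the lower fence.

yes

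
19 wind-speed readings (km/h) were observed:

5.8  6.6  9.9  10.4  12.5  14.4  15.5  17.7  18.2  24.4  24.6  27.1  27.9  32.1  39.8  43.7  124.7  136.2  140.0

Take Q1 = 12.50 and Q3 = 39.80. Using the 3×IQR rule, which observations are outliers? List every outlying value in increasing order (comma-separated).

124.7, 136.2, 140.0

IQR = Q3 − Q1 = 39.80 − 12.50 = 27.30.
Lower fence = Q1 − 3·IQR = 12.50 − 81.90 = -69.40.
Upper fence = Q3 + 3·IQR = 39.80 + 81.90 = 121.70.
124.7 > 121.70 → outlier.
136.2 > 121.70 → outlier.
140.0 > 121.70 → outlier.
All remaining values lie within [-69.40, 121.70].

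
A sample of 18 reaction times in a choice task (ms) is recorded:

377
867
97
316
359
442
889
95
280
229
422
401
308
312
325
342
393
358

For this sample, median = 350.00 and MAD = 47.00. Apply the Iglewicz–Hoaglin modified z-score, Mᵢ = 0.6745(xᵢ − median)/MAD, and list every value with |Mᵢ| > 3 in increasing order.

95, 97, 867, 889

|Mᵢ| > 3 ⇔ |xᵢ − 350.00| > 3·47.00/0.6745 = 209.04.
So outliers lie outside [140.96, 559.04].
95: M = -3.66 → outlier.
97: M = -3.63 → outlier.
867: M = 7.42 → outlier.
889: M = 7.74 → outlier.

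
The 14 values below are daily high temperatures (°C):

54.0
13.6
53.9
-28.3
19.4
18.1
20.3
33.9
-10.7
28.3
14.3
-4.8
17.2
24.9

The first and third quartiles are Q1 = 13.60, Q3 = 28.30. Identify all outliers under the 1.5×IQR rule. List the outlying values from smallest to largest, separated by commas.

IQR = Q3 − Q1 = 28.30 − 13.60 = 14.70.
Lower fence = Q1 − 1.5·IQR = 13.60 − 22.05 = -8.45.
Upper fence = Q3 + 1.5·IQR = 28.30 + 22.05 = 50.35.
-28.3 < -8.45 → outlier.
-10.7 < -8.45 → outlier.
53.9 > 50.35 → outlier.
54.0 > 50.35 → outlier.
All remaining values lie within [-8.45, 50.35].

-28.3, -10.7, 53.9, 54.0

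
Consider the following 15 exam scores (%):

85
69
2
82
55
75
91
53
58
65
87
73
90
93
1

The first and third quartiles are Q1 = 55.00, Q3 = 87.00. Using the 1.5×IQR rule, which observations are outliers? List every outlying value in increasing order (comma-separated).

IQR = Q3 − Q1 = 87.00 − 55.00 = 32.00.
Lower fence = Q1 − 1.5·IQR = 55.00 − 48.00 = 7.00.
Upper fence = Q3 + 1.5·IQR = 87.00 + 48.00 = 135.00.
1 < 7.00 → outlier.
2 < 7.00 → outlier.
All remaining values lie within [7.00, 135.00].

1, 2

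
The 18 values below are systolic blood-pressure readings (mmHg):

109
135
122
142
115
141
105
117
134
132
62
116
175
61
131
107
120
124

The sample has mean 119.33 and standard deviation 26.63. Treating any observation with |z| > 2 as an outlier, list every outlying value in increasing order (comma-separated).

Cutoffs at x̄ ± 2s: 119.33 ± 2·26.63 = [66.07, 172.59].
61: z = -2.19, |z| > 2 → outlier.
62: z = -2.15, |z| > 2 → outlier.
175: z = 2.09, |z| > 2 → outlier.
Every other value lies within [66.07, 172.59].

61, 62, 175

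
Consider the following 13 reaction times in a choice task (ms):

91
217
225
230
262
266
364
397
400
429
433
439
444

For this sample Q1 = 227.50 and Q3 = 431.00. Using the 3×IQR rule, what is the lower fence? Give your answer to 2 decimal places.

-383.00

IQR = Q3 − Q1 = 431.00 − 227.50 = 203.50.
Lower fence = Q1 − 3·IQR = 227.50 − 610.50 = -383.00.
Upper fence = Q3 + 3·IQR = 431.00 + 610.50 = 1041.50.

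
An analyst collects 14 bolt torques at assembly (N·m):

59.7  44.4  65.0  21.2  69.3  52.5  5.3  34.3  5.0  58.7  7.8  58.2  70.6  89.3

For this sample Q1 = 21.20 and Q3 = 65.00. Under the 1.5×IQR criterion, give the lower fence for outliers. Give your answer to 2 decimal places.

-44.50

IQR = Q3 − Q1 = 65.00 − 21.20 = 43.80.
Lower fence = Q1 − 1.5·IQR = 21.20 − 65.70 = -44.50.
Upper fence = Q3 + 1.5·IQR = 65.00 + 65.70 = 130.70.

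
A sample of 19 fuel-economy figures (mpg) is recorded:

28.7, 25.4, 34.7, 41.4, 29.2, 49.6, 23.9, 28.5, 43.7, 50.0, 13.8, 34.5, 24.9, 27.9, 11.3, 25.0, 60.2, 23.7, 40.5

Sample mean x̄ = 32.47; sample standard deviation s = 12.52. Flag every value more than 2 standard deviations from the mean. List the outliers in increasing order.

Cutoffs at x̄ ± 2s: 32.47 ± 2·12.52 = [7.43, 57.51].
60.2: z = 2.21, |z| > 2 → outlier.
Every other value lies within [7.43, 57.51].

60.2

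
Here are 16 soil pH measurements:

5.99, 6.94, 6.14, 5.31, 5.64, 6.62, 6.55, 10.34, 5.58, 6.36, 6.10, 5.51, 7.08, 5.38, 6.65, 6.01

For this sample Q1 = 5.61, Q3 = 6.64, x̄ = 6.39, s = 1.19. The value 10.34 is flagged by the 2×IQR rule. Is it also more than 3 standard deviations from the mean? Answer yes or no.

yes

z = (10.34 − 6.39) / 1.19 = 3.32.
|z| = 3.32 > 3.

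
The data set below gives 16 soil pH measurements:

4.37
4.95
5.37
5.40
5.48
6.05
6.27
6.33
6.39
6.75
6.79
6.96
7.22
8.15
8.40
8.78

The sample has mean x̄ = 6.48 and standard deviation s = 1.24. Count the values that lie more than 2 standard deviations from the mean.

0

Cutoffs: x̄ ± 2s = [4.00, 8.96].
Every value lies within the cutoffs.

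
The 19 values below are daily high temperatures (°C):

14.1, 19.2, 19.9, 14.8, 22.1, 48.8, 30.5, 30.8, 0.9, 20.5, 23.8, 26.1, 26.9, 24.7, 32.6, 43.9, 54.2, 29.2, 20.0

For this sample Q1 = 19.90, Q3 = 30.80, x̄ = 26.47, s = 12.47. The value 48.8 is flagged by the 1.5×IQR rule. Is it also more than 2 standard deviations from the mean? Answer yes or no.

no

z = (48.8 − 26.47) / 12.47 = 1.79.
|z| = 1.79 ≤ 2.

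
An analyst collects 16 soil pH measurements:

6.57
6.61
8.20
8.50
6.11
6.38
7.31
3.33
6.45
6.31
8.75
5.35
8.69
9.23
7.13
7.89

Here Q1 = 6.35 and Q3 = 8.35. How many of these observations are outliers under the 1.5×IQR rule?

IQR = 2.00; fences at 6.35 − 3.00 = 3.35 and 8.35 + 3.00 = 11.35.
Outside the cutoffs: 3.33.

1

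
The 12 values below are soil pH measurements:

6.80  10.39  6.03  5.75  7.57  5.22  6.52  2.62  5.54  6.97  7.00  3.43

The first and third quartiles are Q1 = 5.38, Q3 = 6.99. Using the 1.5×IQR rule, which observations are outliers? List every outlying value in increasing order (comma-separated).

2.62, 10.39

IQR = Q3 − Q1 = 6.99 − 5.38 = 1.61.
Lower fence = Q1 − 1.5·IQR = 5.38 − 2.415 = 2.965.
Upper fence = Q3 + 1.5·IQR = 6.99 + 2.415 = 9.405.
2.62 < 2.965 → outlier.
10.39 > 9.405 → outlier.
All remaining values lie within [2.965, 9.405].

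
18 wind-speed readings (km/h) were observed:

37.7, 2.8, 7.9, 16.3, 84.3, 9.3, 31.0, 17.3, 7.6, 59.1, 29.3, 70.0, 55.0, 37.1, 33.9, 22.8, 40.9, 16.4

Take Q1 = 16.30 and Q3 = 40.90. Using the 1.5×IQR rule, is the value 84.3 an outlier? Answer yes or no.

yes

IQR = Q3 − Q1 = 40.90 − 16.30 = 24.60.
Lower fence = Q1 − 1.5·IQR = 16.30 − 36.90 = -20.60.
Upper fence = Q3 + 1.5·IQR = 40.90 + 36.90 = 77.80.
84.3 lies above the upper fence.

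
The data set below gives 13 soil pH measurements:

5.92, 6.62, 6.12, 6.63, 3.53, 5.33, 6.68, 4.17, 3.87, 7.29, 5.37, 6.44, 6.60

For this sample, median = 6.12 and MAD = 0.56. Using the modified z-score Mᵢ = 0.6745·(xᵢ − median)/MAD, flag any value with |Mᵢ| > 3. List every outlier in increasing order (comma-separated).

|Mᵢ| > 3 ⇔ |xᵢ − 6.12| > 3·0.56/0.6745 = 2.49.
So outliers lie outside [3.63, 8.61].
3.53: M = -3.12 → outlier.

3.53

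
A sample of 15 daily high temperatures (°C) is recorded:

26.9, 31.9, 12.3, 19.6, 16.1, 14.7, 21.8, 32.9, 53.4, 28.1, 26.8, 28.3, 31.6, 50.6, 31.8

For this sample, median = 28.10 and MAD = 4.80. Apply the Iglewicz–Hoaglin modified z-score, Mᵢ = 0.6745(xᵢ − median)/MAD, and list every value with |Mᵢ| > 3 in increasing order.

|Mᵢ| > 3 ⇔ |xᵢ − 28.10| > 3·4.80/0.6745 = 21.35.
So outliers lie outside [6.75, 49.45].
50.6: M = 3.16 → outlier.
53.4: M = 3.56 → outlier.

50.6, 53.4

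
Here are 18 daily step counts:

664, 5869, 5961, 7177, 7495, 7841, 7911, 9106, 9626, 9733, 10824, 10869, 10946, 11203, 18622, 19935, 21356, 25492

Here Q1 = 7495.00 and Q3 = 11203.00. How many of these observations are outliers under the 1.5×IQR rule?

5

IQR = 3708.00; fences at 7495.00 − 5562.00 = 1933.00 and 11203.00 + 5562.00 = 16765.00.
Outside the cutoffs: 664, 18622, 19935, 21356, 25492.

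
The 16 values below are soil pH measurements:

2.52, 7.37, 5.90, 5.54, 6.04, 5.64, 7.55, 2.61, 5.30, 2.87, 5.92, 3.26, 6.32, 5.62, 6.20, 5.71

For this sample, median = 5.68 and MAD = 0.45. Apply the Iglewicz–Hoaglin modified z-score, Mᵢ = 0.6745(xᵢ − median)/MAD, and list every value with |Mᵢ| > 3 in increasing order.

2.52, 2.61, 2.87, 3.26

|Mᵢ| > 3 ⇔ |xᵢ − 5.68| > 3·0.45/0.6745 = 2.00.
So outliers lie outside [3.68, 7.68].
2.52: M = -4.74 → outlier.
2.61: M = -4.60 → outlier.
2.87: M = -4.21 → outlier.
3.26: M = -3.63 → outlier.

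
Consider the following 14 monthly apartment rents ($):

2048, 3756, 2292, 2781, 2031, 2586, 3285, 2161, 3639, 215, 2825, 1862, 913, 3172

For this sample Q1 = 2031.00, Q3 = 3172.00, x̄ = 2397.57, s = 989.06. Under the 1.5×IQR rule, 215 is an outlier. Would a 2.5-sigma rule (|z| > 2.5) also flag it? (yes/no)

z = (215 − 2397.57) / 989.06 = -2.21.
|z| = 2.21 ≤ 2.5.

no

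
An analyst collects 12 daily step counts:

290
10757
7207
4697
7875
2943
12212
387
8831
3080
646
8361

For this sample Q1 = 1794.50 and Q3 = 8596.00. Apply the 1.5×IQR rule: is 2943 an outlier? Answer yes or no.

no

IQR = Q3 − Q1 = 8596.00 − 1794.50 = 6801.50.
Lower fence = Q1 − 1.5·IQR = 1794.50 − 10202.25 = -8407.75.
Upper fence = Q3 + 1.5·IQR = 8596.00 + 10202.25 = 18798.25.
2943 lies within [-8407.75, 18798.25].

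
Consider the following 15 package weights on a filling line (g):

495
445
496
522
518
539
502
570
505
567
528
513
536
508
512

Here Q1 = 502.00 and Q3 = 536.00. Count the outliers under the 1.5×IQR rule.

1

IQR = 34.00; fences at 502.00 − 51.00 = 451.00 and 536.00 + 51.00 = 587.00.
Outside the cutoffs: 445.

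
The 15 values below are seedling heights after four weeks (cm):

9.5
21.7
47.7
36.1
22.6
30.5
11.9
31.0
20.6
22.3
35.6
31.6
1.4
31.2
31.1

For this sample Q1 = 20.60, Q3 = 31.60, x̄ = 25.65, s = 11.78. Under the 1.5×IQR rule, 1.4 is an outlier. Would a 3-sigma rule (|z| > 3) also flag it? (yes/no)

z = (1.4 − 25.65) / 11.78 = -2.06.
|z| = 2.06 ≤ 3.

no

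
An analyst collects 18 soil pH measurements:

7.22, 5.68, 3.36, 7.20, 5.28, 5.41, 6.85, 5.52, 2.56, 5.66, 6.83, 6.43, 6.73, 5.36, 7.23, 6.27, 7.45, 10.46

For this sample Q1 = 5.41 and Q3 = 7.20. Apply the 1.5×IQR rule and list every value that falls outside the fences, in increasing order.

2.56, 10.46

IQR = Q3 − Q1 = 7.20 − 5.41 = 1.79.
Lower fence = Q1 − 1.5·IQR = 5.41 − 2.685 = 2.725.
Upper fence = Q3 + 1.5·IQR = 7.20 + 2.685 = 9.885.
2.56 < 2.725 → outlier.
10.46 > 9.885 → outlier.
All remaining values lie within [2.725, 9.885].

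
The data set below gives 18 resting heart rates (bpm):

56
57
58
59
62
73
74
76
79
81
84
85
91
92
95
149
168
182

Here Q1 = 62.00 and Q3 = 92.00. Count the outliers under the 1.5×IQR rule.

3

IQR = 30.00; fences at 62.00 − 45.00 = 17.00 and 92.00 + 45.00 = 137.00.
Outside the cutoffs: 149, 168, 182.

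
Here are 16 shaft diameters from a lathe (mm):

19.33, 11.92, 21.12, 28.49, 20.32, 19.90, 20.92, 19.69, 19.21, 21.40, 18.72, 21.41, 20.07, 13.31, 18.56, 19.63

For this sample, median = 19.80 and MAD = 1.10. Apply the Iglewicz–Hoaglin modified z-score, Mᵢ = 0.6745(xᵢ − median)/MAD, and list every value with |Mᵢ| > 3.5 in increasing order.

11.92, 13.31, 28.49

|Mᵢ| > 3.5 ⇔ |xᵢ − 19.80| > 3.5·1.10/0.6745 = 5.71.
So outliers lie outside [14.09, 25.51].
11.92: M = -4.83 → outlier.
13.31: M = -3.98 → outlier.
28.49: M = 5.33 → outlier.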